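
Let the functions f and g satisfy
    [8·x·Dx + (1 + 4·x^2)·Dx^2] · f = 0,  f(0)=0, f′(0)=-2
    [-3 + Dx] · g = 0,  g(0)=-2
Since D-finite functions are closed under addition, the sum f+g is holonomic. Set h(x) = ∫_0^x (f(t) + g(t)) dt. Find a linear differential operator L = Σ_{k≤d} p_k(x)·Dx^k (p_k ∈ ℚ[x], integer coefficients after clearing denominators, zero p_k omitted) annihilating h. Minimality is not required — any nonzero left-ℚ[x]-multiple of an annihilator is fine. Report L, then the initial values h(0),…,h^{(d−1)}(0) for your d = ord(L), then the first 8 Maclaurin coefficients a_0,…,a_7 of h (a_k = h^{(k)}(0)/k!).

L = (24 - 72·x - 288·x^2 - 288·x^3)·Dx^2 + (-17 + 24·x^2 - 144·x^4)·Dx^3 + (3 + 8·x + 24·x^2 + 32·x^3 + 48·x^4)·Dx^4  (order 4).
h: a_k = 0, -2, -4, -3, -19/12, -27/20, -209/120, -81/280, …
ICs: h(0) = 0, h′(0) = -2, h′′(0) = -8, h′′′(0) = -18.

f: a_k = 0, -2, 0, 8/3, 0, -32/5, 0, 128/7, …
g: a_k = -2, -6, -9, -9, -27/4, -81/20, -81/40, -243/280, …
L₀ := lclm(L_f,L_g); ord L₀ ≤ 2+1.
h=∫h₀ ⇒ L = L₀·Dx.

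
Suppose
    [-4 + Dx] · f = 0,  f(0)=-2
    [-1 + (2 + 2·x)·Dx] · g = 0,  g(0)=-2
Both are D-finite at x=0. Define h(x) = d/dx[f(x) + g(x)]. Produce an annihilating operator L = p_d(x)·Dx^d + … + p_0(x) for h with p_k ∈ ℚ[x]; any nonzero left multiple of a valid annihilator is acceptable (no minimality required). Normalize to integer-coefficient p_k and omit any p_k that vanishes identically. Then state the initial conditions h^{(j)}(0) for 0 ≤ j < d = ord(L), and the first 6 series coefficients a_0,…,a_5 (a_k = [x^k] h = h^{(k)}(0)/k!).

f: a_k = -2, -8, -16, -64/3, -64/3, -256/15, …
g: a_k = -2, -1, 1/4, -1/8, 5/64, -7/128, …
f+g: L₀ = lclm(L_f,L_g), ord ≤ 1+1.
h=h₀': d/dx-closure on L₀ ⇒ L.
L = (-44 - 32·x) + (-61 - 128·x - 64·x^2)·Dx + (18 + 34·x + 16·x^2)·Dx^2  (order 2).
h: a_k = -9, -63/2, -515/8, -4081/48, -32873/384, -261199/3840, …
ICs: h(0) = -9, h′(0) = -63/2.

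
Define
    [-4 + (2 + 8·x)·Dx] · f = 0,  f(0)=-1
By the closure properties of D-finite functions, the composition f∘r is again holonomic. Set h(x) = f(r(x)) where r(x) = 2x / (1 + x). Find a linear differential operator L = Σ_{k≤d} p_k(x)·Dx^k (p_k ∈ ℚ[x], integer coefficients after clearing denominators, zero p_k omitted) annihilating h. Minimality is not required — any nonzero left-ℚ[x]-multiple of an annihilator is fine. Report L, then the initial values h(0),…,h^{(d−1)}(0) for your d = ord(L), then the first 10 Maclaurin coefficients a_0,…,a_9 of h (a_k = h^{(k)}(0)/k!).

L = -4 + (1 + 10·x + 9·x^2)·Dx  (order 1).
h: a_k = -1, -4, 12, -52, 284, -1764, 11820, -83220, 606780, -4541380, …
ICs: h(0) = -1.

f: a_k = -1, -2, 2, -4, 10, -28, 84, -264, 858, -2860, …
Change of var in L_f (x↦r) gives L₀.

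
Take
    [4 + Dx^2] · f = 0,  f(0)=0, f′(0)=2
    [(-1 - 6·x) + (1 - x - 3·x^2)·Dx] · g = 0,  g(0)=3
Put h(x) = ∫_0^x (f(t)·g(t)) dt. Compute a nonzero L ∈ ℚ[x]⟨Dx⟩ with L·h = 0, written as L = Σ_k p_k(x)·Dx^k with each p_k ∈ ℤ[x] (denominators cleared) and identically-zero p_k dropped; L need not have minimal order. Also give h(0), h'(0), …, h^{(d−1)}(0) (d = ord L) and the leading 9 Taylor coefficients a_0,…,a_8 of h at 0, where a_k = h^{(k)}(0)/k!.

L = (2 + 4·x + 12·x^2)·Dx + (2 + 12·x)·Dx^2 + (-1 + x + 3·x^2)·Dx^3  (order 3).
h: a_k = 0, 0, 3, 2, 5, 38/5, 247/15, 152/5, 26729/420, …
ICs: h(0) = 0, h′(0) = 0, h′′(0) = 6.

f: a_k = 0, 2, 0, -4/3, 0, 4/15, 0, -8/315, 0, …
g: a_k = 3, 3, 12, 21, 57, 120, 291, 651, 1524, …
f·g: L₀ = L_f ⊗_s L_g, ord ≤ 2·1.
Integrate: L := L₀·Dx.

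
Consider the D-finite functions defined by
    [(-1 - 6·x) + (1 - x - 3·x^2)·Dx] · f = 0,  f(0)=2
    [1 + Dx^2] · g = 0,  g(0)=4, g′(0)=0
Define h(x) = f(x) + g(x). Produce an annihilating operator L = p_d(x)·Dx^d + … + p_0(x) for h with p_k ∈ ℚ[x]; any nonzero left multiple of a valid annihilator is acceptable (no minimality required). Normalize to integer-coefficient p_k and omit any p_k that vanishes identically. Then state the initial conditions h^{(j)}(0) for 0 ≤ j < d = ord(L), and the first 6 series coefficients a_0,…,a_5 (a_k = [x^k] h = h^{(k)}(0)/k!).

L = (43 + 292·x + 307·x^2 + 624·x^3 + 45·x^4 + 54·x^5) + (-9 - 7·x - 6·x^2 + 91·x^3 + 144·x^4 + 27·x^5 + 27·x^6)·Dx + (43 + 292·x + 307·x^2 + 624·x^3 + 45·x^4 + 54·x^5)·Dx^2 + (-9 - 7·x - 6·x^2 + 91·x^3 + 144·x^4 + 27·x^5 + 27·x^6)·Dx^3  (order 3).
h: a_k = 6, 2, 6, 14, 229/6, 80, …
ICs: h(0) = 6, h′(0) = 2, h′′(0) = 12.

f: a_k = 2, 2, 8, 14, 38, 80, …
g: a_k = 4, 0, -2, 0, 1/6, 0, …
Weyl lclm of L_f,L_g ⇒ L₀ (ord ≤ 3).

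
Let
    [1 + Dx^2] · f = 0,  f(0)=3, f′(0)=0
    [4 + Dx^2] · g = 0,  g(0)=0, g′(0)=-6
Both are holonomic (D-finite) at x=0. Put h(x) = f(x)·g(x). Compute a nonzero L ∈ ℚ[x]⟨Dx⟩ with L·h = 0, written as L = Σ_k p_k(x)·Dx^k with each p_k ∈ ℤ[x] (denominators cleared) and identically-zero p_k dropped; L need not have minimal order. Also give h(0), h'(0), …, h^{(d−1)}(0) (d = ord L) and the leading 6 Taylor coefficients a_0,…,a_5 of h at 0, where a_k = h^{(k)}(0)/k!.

L = 9 + 10·Dx^2 + Dx^4  (order 4).
h: a_k = 0, -18, 0, 21, 0, -183/20, …
ICs: h(0) = 0, h′(0) = -18, h′′(0) = 0, h′′′(0) = 126.

f: a_k = 3, 0, -3/2, 0, 1/8, 0, …
g: a_k = 0, -6, 0, 4, 0, -4/5, …
Product ⇒ symmetric product L₀, ord ≤ 4.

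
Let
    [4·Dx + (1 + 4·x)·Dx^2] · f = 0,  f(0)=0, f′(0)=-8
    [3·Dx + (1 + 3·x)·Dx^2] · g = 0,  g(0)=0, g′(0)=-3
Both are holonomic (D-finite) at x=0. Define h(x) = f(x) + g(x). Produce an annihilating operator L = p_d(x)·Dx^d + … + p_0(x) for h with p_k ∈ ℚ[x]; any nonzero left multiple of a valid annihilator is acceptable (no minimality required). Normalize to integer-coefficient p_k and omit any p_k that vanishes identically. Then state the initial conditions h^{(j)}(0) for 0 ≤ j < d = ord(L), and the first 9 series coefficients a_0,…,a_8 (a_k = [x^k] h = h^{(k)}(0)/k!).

f: a_k = 0, -8, 16, -128/3, 128, -2048/5, 4096/3, -32768/7, 16384, …
g: a_k = 0, -3, 9/2, -9, 81/4, -243/5, 243/2, -2187/7, 6561/8, …
Weyl lclm of L_f,L_g ⇒ L₀ (ord ≤ 4).
L = 24·Dx + (14 + 48·x)·Dx^2 + (1 + 7·x + 12·x^2)·Dx^3  (order 3).
h: a_k = 0, -11, 41/2, -155/3, 593/4, -2291/5, 8921/6, -34955/7, 137633/8, …
ICs: h(0) = 0, h′(0) = -11, h′′(0) = 41.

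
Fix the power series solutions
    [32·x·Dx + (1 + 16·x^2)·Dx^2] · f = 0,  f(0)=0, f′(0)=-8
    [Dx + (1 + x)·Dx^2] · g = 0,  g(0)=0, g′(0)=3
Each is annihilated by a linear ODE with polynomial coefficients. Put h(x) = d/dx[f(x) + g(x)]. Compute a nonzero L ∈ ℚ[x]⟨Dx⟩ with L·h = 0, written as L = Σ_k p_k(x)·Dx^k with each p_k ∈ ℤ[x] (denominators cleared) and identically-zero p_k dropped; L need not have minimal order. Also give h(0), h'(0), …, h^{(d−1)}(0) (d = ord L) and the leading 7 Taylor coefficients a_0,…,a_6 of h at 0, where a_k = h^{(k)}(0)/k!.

L = (-32 - 96·x + 1536·x^2 + 512·x^3) + (-34 - 64·x + 1440·x^2 + 3072·x^3 + 1024·x^4)·Dx + (-1 + 31·x + 32·x^2 + 512·x^3 + 768·x^4 + 256·x^5)·Dx^2  (order 2).
h: a_k = -5, -3, 131, -3, -2045, -3, 32771, …
ICs: h(0) = -5, h′(0) = -3.

f: a_k = 0, -8, 0, 128/3, 0, -2048/5, 0, …
g: a_k = 0, 3, -3/2, 1, -3/4, 3/5, -1/2, …
Weyl lclm of L_f,L_g ⇒ L₀ (ord ≤ 4).
h=h₀': d/dx-closure on L₀ ⇒ L.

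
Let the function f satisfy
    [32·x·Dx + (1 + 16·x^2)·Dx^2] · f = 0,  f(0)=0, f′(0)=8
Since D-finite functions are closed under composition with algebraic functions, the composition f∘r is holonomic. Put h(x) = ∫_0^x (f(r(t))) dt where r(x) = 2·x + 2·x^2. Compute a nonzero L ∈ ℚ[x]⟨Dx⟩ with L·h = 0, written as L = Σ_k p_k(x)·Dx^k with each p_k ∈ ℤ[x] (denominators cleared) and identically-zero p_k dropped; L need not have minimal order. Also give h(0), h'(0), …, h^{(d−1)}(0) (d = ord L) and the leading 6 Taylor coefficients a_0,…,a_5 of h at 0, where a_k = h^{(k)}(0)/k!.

L = (-2 + 128·x + 512·x^2 + 768·x^3 + 384·x^4)·Dx^2 + (1 + 2·x + 64·x^2 + 256·x^3 + 320·x^4 + 128·x^5)·Dx^3  (order 3).
h: a_k = 0, 0, 8, 16/3, -256/3, -1024/5, …
ICs: h(0) = 0, h′(0) = 0, h′′(0) = 16.

f: a_k = 0, 8, 0, -128/3, 0, 2048/5, …
Substitute x→r, Dx→(1/r')Dx; clear ⇒ L₀.
∫: right-multiply L₀ by Dx.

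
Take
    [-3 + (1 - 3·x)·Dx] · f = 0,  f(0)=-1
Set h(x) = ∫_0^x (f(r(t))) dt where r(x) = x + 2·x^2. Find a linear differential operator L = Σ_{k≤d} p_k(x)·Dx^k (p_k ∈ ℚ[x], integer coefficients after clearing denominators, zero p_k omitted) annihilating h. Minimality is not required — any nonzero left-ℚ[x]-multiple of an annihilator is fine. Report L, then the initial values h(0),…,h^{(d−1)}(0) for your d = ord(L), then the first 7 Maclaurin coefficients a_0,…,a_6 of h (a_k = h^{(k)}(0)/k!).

L = (3 + 12·x)·Dx + (-1 + 3·x + 6·x^2)·Dx^2  (order 2).
h: a_k = 0, -1, -3/2, -5, -63/4, -279/5, -405/2, …
ICs: h(0) = 0, h′(0) = -1.

f: a_k = -1, -3, -9, -27, -81, -243, -729, …
Substitute x→r, Dx→(1/r')Dx; clear ⇒ L₀.
h=∫₀ˣh₀: take L = L₀·Dx.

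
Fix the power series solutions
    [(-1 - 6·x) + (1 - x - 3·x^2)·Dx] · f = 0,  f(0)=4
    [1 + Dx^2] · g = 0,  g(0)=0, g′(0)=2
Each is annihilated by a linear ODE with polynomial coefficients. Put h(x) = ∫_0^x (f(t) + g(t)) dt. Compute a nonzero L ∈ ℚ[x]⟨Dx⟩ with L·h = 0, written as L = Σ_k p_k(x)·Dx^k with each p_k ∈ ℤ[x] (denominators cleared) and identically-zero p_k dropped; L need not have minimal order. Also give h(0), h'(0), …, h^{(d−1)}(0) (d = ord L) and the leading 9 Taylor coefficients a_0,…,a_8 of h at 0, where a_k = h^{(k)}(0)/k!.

L = (43 + 292·x + 307·x^2 + 624·x^3 + 45·x^4 + 54·x^5)·Dx + (-9 - 7·x - 6·x^2 + 91·x^3 + 144·x^4 + 27·x^5 + 27·x^6)·Dx^2 + (43 + 292·x + 307·x^2 + 624·x^3 + 45·x^4 + 54·x^5)·Dx^3 + (-9 - 7·x - 6·x^2 + 91·x^3 + 144·x^4 + 27·x^5 + 27·x^6)·Dx^4  (order 4).
h: a_k = 0, 4, 3, 16/3, 83/12, 76/5, 9601/360, 388/7, 2187359/20160, …
ICs: h(0) = 0, h′(0) = 4, h′′(0) = 6, h′′′(0) = 32.

f: a_k = 4, 4, 16, 28, 76, 160, 388, 868, 2032, …
g: a_k = 0, 2, 0, -1/3, 0, 1/60, 0, -1/2520, 0, …
Sum ⇒ L₀ = lclm(L_f,L_g) in ℚ(x)⟨Dx⟩.
Integrate: L := L₀·Dx.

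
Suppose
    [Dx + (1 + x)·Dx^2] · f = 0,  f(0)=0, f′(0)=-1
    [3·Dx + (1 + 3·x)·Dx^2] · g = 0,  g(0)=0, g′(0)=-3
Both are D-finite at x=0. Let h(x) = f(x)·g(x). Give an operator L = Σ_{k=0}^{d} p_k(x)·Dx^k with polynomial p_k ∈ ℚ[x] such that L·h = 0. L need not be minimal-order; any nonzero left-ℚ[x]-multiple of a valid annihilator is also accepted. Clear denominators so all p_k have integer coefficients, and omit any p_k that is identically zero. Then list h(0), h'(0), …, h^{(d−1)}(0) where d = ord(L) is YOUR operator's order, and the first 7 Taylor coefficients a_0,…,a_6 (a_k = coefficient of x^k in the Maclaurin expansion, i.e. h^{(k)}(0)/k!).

L = (30 + 72·x + 54·x^2)·Dx + (76 + 354·x + 540·x^2 + 270·x^3)·Dx^2 + (29 + 200·x + 486·x^2 + 504·x^3 + 189·x^4)·Dx^3 + (2 + 19·x + 68·x^2 + 114·x^3 + 90·x^4 + 27·x^5)·Dx^4  (order 4).
h: a_k = 0, 0, 3, -6, 49/4, -27, 1269/20, …
ICs: h(0) = 0, h′(0) = 0, h′′(0) = 6, h′′′(0) = -36.

f: a_k = 0, -1, 1/2, -1/3, 1/4, -1/5, 1/6, …
g: a_k = 0, -3, 9/2, -9, 81/4, -243/5, 243/2, …
f·g: L₀ = L_f ⊗_s L_g, ord ≤ 2·2.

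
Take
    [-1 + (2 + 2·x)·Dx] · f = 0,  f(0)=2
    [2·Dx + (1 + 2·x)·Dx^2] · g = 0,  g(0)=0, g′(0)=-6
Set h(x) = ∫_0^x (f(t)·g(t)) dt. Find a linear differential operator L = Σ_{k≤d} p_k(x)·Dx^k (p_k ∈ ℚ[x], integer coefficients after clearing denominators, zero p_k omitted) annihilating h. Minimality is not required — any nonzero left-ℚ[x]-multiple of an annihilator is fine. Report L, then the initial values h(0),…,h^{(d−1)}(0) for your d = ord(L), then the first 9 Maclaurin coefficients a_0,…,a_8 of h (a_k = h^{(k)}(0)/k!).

f: a_k = 2, 1, -1/4, 1/8, -5/64, 7/128, -21/512, 33/1024, -429/16384, …
g: a_k = 0, -6, 6, -8, 12, -96/5, 32, -384/7, 96, …
Sym-product of L_f,L_g gives L₀ (≤ ord 2).
∫: right-multiply L₀ by Dx.
L = (-1 + 2·x)·Dx + (4 + 4·x)·Dx^2 + (4 + 16·x + 20·x^2 + 8·x^3)·Dx^3  (order 3).
h: a_k = 0, 0, -6, 2, -17/8, 11/4, -3709/960, 12801/2240, -629127/71680, …
ICs: h(0) = 0, h′(0) = 0, h′′(0) = -12.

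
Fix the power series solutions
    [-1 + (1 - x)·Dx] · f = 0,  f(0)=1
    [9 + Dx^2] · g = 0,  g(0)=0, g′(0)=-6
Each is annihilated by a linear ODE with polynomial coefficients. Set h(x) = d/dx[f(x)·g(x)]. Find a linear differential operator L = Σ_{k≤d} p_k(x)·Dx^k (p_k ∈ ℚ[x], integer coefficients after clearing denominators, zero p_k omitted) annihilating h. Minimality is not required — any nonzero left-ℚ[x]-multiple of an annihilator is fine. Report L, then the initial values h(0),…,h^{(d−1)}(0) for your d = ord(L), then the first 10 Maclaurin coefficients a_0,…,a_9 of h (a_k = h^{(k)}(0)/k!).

L = (7 - 18·x + 9·x^2) + (-2 + 2·x)·Dx + (1 - 2·x + x^2)·Dx^2  (order 2).
h: a_k = -6, -12, 9, 12, -21/4, -63/10, -51/40, -51/35, -837/320, -93/32, …
ICs: h(0) = -6, h′(0) = -12.

f: a_k = 1, 1, 1, 1, 1, 1, 1, 1, 1, 1, …
g: a_k = 0, -6, 0, 9, 0, -81/20, 0, 243/280, 0, -243/2240, …
Sym-product of L_f,L_g gives L₀ (≤ ord 2).
Differentiate: ansatz ord ≤ ord L₀ ⇒ L.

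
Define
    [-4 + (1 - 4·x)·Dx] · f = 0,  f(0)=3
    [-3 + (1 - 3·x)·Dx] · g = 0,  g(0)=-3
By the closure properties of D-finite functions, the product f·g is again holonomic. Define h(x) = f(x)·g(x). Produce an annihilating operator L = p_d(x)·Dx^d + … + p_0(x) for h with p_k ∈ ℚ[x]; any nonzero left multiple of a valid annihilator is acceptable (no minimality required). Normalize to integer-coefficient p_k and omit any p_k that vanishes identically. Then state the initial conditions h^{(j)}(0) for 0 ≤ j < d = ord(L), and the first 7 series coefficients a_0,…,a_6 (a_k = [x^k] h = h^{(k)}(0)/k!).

L = (-7 + 24·x) + (1 - 7·x + 12·x^2)·Dx  (order 1).
h: a_k = -9, -63, -333, -1575, -7029, -30303, -127773, …
ICs: h(0) = -9.

f: a_k = 3, 12, 48, 192, 768, 3072, 12288, …
g: a_k = -3, -9, -27, -81, -243, -729, -2187, …
Product ⇒ symmetric product L₀, ord ≤ 1.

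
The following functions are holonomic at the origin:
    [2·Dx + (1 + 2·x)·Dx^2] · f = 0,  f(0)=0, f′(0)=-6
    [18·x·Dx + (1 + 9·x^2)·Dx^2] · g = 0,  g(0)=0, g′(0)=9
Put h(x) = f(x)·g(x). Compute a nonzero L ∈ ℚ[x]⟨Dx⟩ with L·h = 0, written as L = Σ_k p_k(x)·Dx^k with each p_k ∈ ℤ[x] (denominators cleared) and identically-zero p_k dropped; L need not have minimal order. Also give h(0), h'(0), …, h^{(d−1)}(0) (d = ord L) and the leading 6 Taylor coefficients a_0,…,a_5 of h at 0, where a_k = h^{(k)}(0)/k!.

L = (792 + 3024·x + 22680·x^2 + 102384·x^3 + 174960·x^4 + 151632·x^5 + 104976·x^7)·Dx + (332 + 4752·x + 28908·x^2 + 127008·x^3 + 351216·x^4 + 542376·x^5 + 408240·x^6 + 157464·x^7 + 367416·x^8)·Dx^2 + (44 + 916·x + 6696·x^2 + 27252·x^3 + 85860·x^4 + 193428·x^5 + 279936·x^6 + 224532·x^7 + 157464·x^8 + 209952·x^9)·Dx^3 + (10 + 76·x + 418·x^2 + 1728·x^3 + 5391·x^4 + 12960·x^5 + 24948·x^6 + 34992·x^7 + 29889·x^8 + 26244·x^9 + 26244·x^10)·Dx^4  (order 4).
h: a_k = 0, 0, -54, 54, 90, -54, …
ICs: h(0) = 0, h′(0) = 0, h′′(0) = -108, h′′′(0) = 324.

f: a_k = 0, -6, 6, -8, 12, -96/5, …
g: a_k = 0, 9, 0, -27, 0, 729/5, …
Product ⇒ symmetric product L₀, ord ≤ 4.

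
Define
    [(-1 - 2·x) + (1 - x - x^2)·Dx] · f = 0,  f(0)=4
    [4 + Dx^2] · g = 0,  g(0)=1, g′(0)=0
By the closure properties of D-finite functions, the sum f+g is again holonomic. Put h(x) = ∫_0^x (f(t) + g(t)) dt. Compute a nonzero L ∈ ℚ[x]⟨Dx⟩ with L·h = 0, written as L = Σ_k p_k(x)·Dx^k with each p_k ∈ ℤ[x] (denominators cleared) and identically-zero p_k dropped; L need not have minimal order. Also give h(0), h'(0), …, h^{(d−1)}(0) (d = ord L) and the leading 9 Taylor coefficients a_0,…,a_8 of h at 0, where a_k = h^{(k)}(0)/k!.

f: a_k = 4, 4, 8, 12, 20, 32, 52, 84, 136, …
g: a_k = 1, 0, -2, 0, 2/3, 0, -4/45, 0, 2/315, …
Weyl lclm of L_f,L_g ⇒ L₀ (ord ≤ 3).
h=∫h₀ ⇒ L = L₀·Dx.
L = (44 + 96·x + 32·x^2 + 48·x^3 + 40·x^4 + 16·x^5)·Dx + (-16 + 20·x + 8·x^2 - 16·x^3 + 12·x^4 + 24·x^5 + 8·x^6)·Dx^2 + (11 + 24·x + 8·x^2 + 12·x^3 + 10·x^4 + 4·x^5)·Dx^3 + (-4 + 5·x + 2·x^2 - 4·x^3 + 3·x^4 + 6·x^5 + 2·x^6)·Dx^4  (order 4).
h: a_k = 0, 5, 2, 2, 3, 62/15, 16/3, 2336/315, 21/2, …
ICs: h(0) = 0, h′(0) = 5, h′′(0) = 4, h′′′(0) = 12.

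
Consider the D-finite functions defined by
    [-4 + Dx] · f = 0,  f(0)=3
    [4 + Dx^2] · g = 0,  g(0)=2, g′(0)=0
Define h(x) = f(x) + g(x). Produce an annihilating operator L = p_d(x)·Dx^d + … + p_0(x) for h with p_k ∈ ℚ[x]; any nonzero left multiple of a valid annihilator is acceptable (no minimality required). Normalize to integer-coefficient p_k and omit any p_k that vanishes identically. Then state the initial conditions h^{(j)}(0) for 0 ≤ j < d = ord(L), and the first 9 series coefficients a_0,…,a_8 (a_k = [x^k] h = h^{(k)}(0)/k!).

L = -16 + 4·Dx - 4·Dx^2 + Dx^3  (order 3).
h: a_k = 5, 12, 20, 32, 100/3, 128/5, 152/9, 1024/105, 44/9, …
ICs: h(0) = 5, h′(0) = 12, h′′(0) = 40.

f: a_k = 3, 12, 24, 32, 32, 128/5, 256/15, 1024/105, 512/105, …
g: a_k = 2, 0, -4, 0, 4/3, 0, -8/45, 0, 4/315, …
Weyl lclm of L_f,L_g ⇒ L₀ (ord ≤ 3).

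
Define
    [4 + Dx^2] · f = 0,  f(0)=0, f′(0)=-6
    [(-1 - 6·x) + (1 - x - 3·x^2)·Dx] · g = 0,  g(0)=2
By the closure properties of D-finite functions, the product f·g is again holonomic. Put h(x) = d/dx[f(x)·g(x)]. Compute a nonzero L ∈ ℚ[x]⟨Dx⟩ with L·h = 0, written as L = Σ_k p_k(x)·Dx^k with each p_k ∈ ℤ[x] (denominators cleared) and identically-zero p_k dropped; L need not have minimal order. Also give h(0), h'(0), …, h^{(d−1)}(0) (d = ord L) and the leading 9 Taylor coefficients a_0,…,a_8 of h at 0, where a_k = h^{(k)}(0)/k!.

f: a_k = 0, -6, 0, 4, 0, -4/5, 0, 8/105, 0, …
g: a_k = 2, 2, 8, 14, 38, 80, 194, 434, 1016, …
Product ⇒ symmetric product L₀, ord ≤ 2.
Derive L from L₀ (diff closure).
L = (10 - 16·x - 40·x^2 + 48·x^3 + 72·x^4) + (5 + 34·x + 36·x^2 + 72·x^3)·Dx + (-1 - x - x^2 + 12·x^3 + 18·x^4)·Dx^2  (order 2).
h: a_k = -12, -24, -120, -304, -988, -12768/5, -106916/15, -385568/21, -1011112/21, …
ICs: h(0) = -12, h′(0) = -24.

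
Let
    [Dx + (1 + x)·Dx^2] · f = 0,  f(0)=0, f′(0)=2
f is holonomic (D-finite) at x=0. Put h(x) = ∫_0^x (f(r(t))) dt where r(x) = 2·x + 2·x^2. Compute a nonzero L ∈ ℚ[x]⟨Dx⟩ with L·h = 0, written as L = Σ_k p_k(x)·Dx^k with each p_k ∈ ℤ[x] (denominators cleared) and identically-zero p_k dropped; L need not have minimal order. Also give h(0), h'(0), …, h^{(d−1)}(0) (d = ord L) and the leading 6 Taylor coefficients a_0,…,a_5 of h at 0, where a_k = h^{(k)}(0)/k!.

f: a_k = 0, 2, -1, 2/3, -1/2, 2/5, …
L₀ from L_f via x↦r, Dx↦r'^{-1}Dx.
∫: right-multiply L₀ by Dx.
L = (4·x + 4·x^2)·Dx^2 + (1 + 4·x + 6·x^2 + 4·x^3)·Dx^3  (order 3).
h: a_k = 0, 0, 2, 0, -2/3, 4/5, …
ICs: h(0) = 0, h′(0) = 0, h′′(0) = 4.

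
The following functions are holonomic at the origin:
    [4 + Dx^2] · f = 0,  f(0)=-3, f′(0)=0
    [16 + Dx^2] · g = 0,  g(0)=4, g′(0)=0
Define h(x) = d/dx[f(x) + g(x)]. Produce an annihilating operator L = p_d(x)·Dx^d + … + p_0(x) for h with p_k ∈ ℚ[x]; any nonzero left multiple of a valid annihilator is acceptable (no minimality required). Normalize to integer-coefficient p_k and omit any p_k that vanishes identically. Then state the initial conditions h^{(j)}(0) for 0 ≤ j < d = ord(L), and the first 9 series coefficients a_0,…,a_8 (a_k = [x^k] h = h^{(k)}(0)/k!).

L = 64 + 20·Dx^2 + Dx^4  (order 4).
h: a_k = 0, -52, 0, 488/3, 0, -2024/15, 0, 16336/315, 0, …
ICs: h(0) = 0, h′(0) = -52, h′′(0) = 0, h′′′(0) = 976.

f: a_k = -3, 0, 6, 0, -2, 0, 4/15, 0, -2/105, …
g: a_k = 4, 0, -32, 0, 128/3, 0, -1024/45, 0, 2048/315, …
L₀ := lclm(L_f,L_g); ord L₀ ≤ 2+2.
Differentiate: ansatz ord ≤ ord L₀ ⇒ L.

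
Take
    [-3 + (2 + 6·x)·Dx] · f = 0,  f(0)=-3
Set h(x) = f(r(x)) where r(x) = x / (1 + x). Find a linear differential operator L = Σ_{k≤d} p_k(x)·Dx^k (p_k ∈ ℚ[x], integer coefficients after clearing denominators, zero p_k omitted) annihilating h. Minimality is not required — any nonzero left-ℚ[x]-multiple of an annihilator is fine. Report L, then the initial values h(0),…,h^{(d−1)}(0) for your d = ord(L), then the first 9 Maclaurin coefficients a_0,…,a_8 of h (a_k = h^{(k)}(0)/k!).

L = -3 + (2 + 10·x + 8·x^2)·Dx  (order 1).
h: a_k = -3, -9/2, 63/8, -261/16, 5031/128, -27207/256, 318915/1024, -1975005/2048, 101709495/32768, …
ICs: h(0) = -3.

f: a_k = -3, -9/2, 27/8, -81/16, 1215/128, -5103/256, 45927/1024, -216513/2048, 8444007/32768, …
f∘r: x↦r, Dx↦Dx/r' in L_f ⇒ L₀.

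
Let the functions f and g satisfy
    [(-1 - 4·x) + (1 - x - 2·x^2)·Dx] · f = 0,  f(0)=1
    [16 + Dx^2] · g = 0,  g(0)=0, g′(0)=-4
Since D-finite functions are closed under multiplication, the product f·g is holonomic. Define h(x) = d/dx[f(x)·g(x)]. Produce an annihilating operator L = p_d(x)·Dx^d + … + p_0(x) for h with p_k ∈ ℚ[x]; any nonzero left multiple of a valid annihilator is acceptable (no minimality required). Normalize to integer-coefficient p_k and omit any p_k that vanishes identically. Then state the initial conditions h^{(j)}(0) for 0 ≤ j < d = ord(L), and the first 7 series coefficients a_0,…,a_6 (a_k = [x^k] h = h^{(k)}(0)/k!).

L = (4 - 128·x - 192·x^2 + 256·x^3 + 256·x^4) + (-5 - 12·x + 48·x^2 + 64·x^3)·Dx + (3 - 7·x - 10·x^2 + 16·x^3 + 16·x^4)·Dx^2  (order 2).
h: a_k = -4, -8, -4, -112/3, -308/3, -1176/5, -4852/9, …
ICs: h(0) = -4, h′(0) = -8.

f: a_k = 1, 1, 3, 5, 11, 21, 43, …
g: a_k = 0, -4, 0, 32/3, 0, -128/15, 0, …
Sym-product of L_f,L_g gives L₀ (≤ ord 2).
Differentiate: ansatz ord ≤ ord L₀ ⇒ L.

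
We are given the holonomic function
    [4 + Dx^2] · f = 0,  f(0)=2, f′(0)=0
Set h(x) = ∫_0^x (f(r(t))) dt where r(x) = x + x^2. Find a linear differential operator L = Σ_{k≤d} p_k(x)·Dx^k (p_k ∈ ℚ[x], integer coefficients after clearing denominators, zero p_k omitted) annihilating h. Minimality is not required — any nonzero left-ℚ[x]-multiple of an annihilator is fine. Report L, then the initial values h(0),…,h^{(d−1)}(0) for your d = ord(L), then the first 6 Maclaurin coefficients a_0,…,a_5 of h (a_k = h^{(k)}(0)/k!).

f: a_k = 2, 0, -4, 0, 4/3, 0, …
f∘r: x↦r, Dx↦Dx/r' in L_f ⇒ L₀.
h=∫₀ˣh₀: take L = L₀·Dx.
L = (4 + 24·x + 48·x^2 + 32·x^3)·Dx - 2·Dx^2 + (1 + 2·x)·Dx^3  (order 3).
h: a_k = 0, 2, 0, -4/3, -2, -8/15, …
ICs: h(0) = 0, h′(0) = 2, h′′(0) = 0.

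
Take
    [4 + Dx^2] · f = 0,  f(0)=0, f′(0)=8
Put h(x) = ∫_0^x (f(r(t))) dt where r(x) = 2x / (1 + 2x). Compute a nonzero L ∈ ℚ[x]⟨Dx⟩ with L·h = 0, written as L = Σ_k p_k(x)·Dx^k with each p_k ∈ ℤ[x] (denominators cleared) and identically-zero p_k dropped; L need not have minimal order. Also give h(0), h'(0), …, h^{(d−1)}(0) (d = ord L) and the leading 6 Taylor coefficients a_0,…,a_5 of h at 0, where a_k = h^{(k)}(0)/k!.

L = 16·Dx + (4 + 24·x + 48·x^2 + 32·x^3)·Dx^2 + (1 + 8·x + 24·x^2 + 32·x^3 + 16·x^4)·Dx^3  (order 3).
h: a_k = 0, 0, 8, -32/3, 16/3, 128/5, …
ICs: h(0) = 0, h′(0) = 0, h′′(0) = 16.

f: a_k = 0, 8, 0, -16/3, 0, 16/15, …
f∘r: x↦r, Dx↦Dx/r' in L_f ⇒ L₀.
h=∫h₀ ⇒ L = L₀·Dx.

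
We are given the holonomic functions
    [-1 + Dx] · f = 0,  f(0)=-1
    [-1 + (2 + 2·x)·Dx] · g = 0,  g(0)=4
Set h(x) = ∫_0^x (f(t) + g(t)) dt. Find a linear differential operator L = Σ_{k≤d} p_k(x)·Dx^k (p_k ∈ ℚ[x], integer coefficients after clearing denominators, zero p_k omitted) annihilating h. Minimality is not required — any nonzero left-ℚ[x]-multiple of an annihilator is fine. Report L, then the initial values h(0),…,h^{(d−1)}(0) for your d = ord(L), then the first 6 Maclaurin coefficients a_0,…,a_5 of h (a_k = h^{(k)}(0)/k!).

f: a_k = -1, -1, -1/2, -1/6, -1/24, -1/120, …
g: a_k = 4, 2, -1/2, 1/4, -5/32, 7/64, …
h₀=f+g: left-lcm gives L₀, ord ≤ 2.
∫: right-multiply L₀ by Dx.
L = (3 + 2·x)·Dx + (-5 - 8·x - 4·x^2)·Dx^2 + (2 + 6·x + 4·x^2)·Dx^3  (order 3).
h: a_k = 0, 3, 1/2, -1/3, 1/48, -19/480, …
ICs: h(0) = 0, h′(0) = 3, h′′(0) = 1.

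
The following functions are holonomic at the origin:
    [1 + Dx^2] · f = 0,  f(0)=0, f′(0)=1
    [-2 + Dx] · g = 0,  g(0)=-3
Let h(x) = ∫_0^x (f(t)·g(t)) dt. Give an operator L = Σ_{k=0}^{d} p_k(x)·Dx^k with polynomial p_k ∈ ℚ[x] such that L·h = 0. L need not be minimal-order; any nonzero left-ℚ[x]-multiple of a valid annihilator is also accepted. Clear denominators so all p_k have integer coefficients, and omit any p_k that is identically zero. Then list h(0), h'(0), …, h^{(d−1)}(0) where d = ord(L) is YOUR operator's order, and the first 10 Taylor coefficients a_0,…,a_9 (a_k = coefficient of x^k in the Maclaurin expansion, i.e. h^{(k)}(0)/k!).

L = 5·Dx - 4·Dx^2 + Dx^3  (order 3).
h: a_k = 0, 0, -3/2, -2, -11/8, -3/5, -41/240, -11/420, 29/13440, 1/360, …
ICs: h(0) = 0, h′(0) = 0, h′′(0) = -3.

f: a_k = 0, 1, 0, -1/6, 0, 1/120, 0, -1/5040, 0, 1/362880, …
g: a_k = -3, -6, -6, -4, -2, -4/5, -4/15, -8/105, -2/105, -4/945, …
L₀ := L_f ⊗_s L_g (sym. prod.), ord ≤ 2.
Integrate: L := L₀·Dx.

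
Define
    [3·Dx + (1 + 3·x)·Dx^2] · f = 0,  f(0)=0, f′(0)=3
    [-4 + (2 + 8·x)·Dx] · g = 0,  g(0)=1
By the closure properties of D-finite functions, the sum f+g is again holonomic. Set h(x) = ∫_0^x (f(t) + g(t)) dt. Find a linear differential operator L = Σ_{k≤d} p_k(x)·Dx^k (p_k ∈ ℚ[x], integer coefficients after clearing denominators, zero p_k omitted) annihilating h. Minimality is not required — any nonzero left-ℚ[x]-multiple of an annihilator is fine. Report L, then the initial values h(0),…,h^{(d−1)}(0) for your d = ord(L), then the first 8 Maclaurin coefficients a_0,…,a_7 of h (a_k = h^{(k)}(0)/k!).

L = 36·x·Dx^2 + (6 + 72·x + 180·x^2)·Dx^3 + (1 + 13·x + 54·x^2 + 72·x^3)·Dx^4  (order 4).
h: a_k = 0, 1, 5/2, -13/6, 13/4, -121/20, 383/30, -411/14, …
ICs: h(0) = 0, h′(0) = 1, h′′(0) = 5, h′′′(0) = -13.

f: a_k = 0, 3, -9/2, 9, -81/4, 243/5, -243/2, 2187/7, …
g: a_k = 1, 2, -2, 4, -10, 28, -84, 264, …
Weyl lclm of L_f,L_g ⇒ L₀ (ord ≤ 3).
∫: right-multiply L₀ by Dx.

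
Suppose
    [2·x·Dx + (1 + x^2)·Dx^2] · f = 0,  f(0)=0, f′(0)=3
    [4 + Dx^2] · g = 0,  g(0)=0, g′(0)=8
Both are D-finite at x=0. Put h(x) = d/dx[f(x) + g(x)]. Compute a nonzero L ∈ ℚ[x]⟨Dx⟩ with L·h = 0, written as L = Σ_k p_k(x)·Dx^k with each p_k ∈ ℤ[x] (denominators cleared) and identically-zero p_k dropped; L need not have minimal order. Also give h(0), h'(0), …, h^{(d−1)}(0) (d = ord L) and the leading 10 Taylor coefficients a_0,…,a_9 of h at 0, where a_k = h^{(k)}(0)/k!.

L = (-32·x + 80·x^3 + 16·x^5) + (4 + 32·x^2 + 36·x^4 + 8·x^6)·Dx + (-8·x + 20·x^3 + 4·x^5)·Dx^2 + (1 + 8·x^2 + 9·x^4 + 2·x^6)·Dx^3  (order 3).
h: a_k = 11, 0, -19, 0, 25/3, 0, -167/45, 0, 961/315, 0, …
ICs: h(0) = 11, h′(0) = 0, h′′(0) = -38.

f: a_k = 0, 3, 0, -1, 0, 3/5, 0, -3/7, 0, 1/3, …
g: a_k = 0, 8, 0, -16/3, 0, 16/15, 0, -32/315, 0, 16/2835, …
L₀ := lclm(L_f,L_g); ord L₀ ≤ 2+2.
h₀' ⇒ L via d/dx closure of L₀.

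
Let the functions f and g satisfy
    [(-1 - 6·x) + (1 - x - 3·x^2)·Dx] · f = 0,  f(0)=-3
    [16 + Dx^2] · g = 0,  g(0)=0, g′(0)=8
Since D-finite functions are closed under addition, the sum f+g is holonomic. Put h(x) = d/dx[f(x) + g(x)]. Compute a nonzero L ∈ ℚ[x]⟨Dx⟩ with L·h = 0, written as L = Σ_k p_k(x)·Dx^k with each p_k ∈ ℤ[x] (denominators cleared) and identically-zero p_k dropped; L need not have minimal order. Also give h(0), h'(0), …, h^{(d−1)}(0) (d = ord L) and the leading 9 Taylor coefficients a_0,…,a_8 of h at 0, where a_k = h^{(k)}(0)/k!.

L = (4672 + 20416·x + 66304·x^2 + 32640·x^3 + 66240·x^4 + 62208·x^5 + 62208·x^6) + (-464 - 2352·x + 3792·x^2 + 6752·x^3 - 2400·x^4 + 5184·x^5 + 24192·x^6 + 20736·x^7)·Dx + (292 + 1276·x + 4144·x^2 + 2040·x^3 + 4140·x^4 + 3888·x^5 + 3888·x^6)·Dx^2 + (-29 - 147·x + 237·x^2 + 422·x^3 - 150·x^4 + 324·x^5 + 1512·x^6 + 1296·x^7)·Dx^3  (order 3).
h: a_k = 5, -24, -127, -228, -1544/3, -1746, -207113/45, -12192, -9853199/315, …
ICs: h(0) = 5, h′(0) = -24, h′′(0) = -254.

f: a_k = -3, -3, -12, -21, -57, -120, -291, -651, -1524, …
g: a_k = 0, 8, 0, -64/3, 0, 256/15, 0, -2048/315, 0, …
f+g: L₀ = lclm(L_f,L_g), ord ≤ 1+2.
h=h₀': d/dx-closure on L₀ ⇒ L.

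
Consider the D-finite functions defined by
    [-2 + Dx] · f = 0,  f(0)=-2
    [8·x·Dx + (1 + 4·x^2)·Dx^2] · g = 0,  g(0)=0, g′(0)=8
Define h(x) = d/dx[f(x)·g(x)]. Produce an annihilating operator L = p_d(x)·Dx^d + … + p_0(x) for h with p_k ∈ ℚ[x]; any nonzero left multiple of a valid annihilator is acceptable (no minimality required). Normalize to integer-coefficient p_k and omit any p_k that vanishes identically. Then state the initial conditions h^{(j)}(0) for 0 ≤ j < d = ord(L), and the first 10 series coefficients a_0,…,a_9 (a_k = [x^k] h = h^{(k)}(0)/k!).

L = (4 + 40·x - 48·x^2 + 32·x^3) + (-24·x + 32·x^2 - 32·x^3)·Dx + (-1 + 2·x - 4·x^2 + 8·x^3)·Dx^2  (order 2).
h: a_k = -16, -64, -32, 256/3, -96, -1408/3, 1984/5, 115712/63, -36832/21, -20647552/2835, …
ICs: h(0) = -16, h′(0) = -64.

f: a_k = -2, -4, -4, -8/3, -4/3, -8/15, -8/45, -16/315, -4/315, -8/2835, …
g: a_k = 0, 8, 0, -32/3, 0, 128/5, 0, -512/7, 0, 2048/9, …
Product ⇒ symmetric product L₀, ord ≤ 2.
h=h₀': d/dx-closure on L₀ ⇒ L.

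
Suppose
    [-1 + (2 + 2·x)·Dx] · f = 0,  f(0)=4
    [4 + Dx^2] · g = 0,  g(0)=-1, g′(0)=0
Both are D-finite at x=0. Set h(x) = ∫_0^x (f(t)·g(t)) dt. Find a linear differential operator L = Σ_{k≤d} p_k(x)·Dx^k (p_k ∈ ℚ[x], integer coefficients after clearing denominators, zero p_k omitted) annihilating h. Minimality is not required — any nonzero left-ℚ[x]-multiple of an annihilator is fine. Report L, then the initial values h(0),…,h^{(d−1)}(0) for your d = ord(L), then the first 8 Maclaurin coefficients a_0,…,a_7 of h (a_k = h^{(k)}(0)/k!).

f: a_k = 4, 2, -1/2, 1/4, -5/32, 7/64, -21/256, 33/512, …
g: a_k = -1, 0, 2, 0, -2/3, 0, 4/45, 0, …
L₀ := L_f ⊗_s L_g (sym. prod.), ord ≤ 2.
h=∫h₀ ⇒ L = L₀·Dx.
L = (19 + 32·x + 16·x^2)·Dx + (-4 - 4·x)·Dx^2 + (4 + 8·x + 4·x^2)·Dx^3  (order 3).
h: a_k = 0, -4, -1, 17/6, 15/16, -337/480, -181/1152, 5281/80640, …
ICs: h(0) = 0, h′(0) = -4, h′′(0) = -2.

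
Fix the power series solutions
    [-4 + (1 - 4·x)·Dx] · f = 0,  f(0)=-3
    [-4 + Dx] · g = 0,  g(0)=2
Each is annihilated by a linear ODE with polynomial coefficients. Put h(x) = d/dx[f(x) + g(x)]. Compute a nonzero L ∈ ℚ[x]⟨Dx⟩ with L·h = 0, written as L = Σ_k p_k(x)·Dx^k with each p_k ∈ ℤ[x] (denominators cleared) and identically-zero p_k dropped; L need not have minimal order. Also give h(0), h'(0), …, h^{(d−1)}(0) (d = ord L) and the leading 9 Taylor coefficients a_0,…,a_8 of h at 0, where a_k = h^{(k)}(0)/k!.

f: a_k = -3, -12, -48, -192, -768, -3072, -12288, -49152, -196608, …
g: a_k = 2, 8, 16, 64/3, 64/3, 256/15, 512/45, 2048/315, 1024/315, …
Weyl lclm of L_f,L_g ⇒ L₀ (ord ≤ 2).
Differentiate: ansatz ord ≤ ord L₀ ⇒ L.
L = (64 + 128·x) + (-20 - 32·x + 64·x^2)·Dx + (1 - 16·x^2)·Dx^2  (order 2).
h: a_k = -4, -64, -512, -8960/3, -45824/3, -1104896/15, -15480832/45, -495443968/315, -2229530624/315, …
ICs: h(0) = -4, h′(0) = -64.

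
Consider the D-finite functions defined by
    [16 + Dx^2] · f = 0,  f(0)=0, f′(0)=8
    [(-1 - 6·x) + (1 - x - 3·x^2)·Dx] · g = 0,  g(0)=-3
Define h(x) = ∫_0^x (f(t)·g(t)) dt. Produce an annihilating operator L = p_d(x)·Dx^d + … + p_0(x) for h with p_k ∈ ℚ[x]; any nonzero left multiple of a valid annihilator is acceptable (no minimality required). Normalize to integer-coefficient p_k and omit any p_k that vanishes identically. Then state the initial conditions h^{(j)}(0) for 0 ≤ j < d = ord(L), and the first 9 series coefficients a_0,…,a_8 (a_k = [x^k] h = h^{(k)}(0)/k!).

f: a_k = 0, 8, 0, -64/3, 0, 256/15, 0, -2048/315, 0, …
g: a_k = -3, -3, -12, -21, -57, -120, -291, -651, -1524, …
Sym-product of L_f,L_g gives L₀ (≤ ord 2).
∫: right-multiply L₀ by Dx.
L = (-10 + 16·x + 48·x^2)·Dx + (2 + 12·x)·Dx^2 + (-1 + x + 3·x^2)·Dx^3  (order 3).
h: a_k = 0, 0, -12, -8, -8, -104/5, -628/15, -2816/35, -17027/105, …
ICs: h(0) = 0, h′(0) = 0, h′′(0) = -24.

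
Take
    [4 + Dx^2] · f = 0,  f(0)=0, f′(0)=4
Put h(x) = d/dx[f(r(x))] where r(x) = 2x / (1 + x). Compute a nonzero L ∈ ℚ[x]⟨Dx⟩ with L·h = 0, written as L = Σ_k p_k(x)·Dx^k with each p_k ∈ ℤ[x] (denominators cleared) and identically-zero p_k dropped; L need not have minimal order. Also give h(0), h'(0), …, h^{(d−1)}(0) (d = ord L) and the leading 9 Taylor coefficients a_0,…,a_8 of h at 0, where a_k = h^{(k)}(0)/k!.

L = (22 + 12·x + 6·x^2) + (6 + 18·x + 18·x^2 + 6·x^3)·Dx + (1 + 4·x + 6·x^2 + 4·x^3 + x^4)·Dx^2  (order 2).
h: a_k = 8, -16, -40, 224, -1544/3, 720, -19688/45, -40256/45, 240824/63, …
ICs: h(0) = 8, h′(0) = -16.

f: a_k = 0, 4, 0, -8/3, 0, 8/15, 0, -16/315, 0, …
f∘r: x↦r, Dx↦Dx/r' in L_f ⇒ L₀.
Derive L from L₀ (diff closure).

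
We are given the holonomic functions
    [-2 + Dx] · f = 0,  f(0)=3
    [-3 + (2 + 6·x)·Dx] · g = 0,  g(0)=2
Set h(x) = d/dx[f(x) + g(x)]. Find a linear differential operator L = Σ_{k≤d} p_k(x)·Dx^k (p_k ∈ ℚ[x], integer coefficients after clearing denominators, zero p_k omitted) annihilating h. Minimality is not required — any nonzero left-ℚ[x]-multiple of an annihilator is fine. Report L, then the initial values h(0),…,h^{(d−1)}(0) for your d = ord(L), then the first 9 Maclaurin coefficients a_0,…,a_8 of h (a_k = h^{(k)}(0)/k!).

L = (-78 - 72·x) + (11 - 96·x - 144·x^2)·Dx + (14 + 66·x + 72·x^2)·Dx^2  (order 2).
h: a_k = 9, 15/2, 177/8, -277/16, 9017/128, -227587/1280, 7586147/15360, -295507477/215040, 13299442097/3440640, …
ICs: h(0) = 9, h′(0) = 15/2.

f: a_k = 3, 6, 6, 4, 2, 4/5, 4/15, 8/105, 2/105, …
g: a_k = 2, 3, -9/4, 27/8, -405/64, 1701/128, -15309/512, 72171/1024, -2814669/16384, …
f+g: L₀ = lclm(L_f,L_g), ord ≤ 1+1.
Derive L from L₀ (diff closure).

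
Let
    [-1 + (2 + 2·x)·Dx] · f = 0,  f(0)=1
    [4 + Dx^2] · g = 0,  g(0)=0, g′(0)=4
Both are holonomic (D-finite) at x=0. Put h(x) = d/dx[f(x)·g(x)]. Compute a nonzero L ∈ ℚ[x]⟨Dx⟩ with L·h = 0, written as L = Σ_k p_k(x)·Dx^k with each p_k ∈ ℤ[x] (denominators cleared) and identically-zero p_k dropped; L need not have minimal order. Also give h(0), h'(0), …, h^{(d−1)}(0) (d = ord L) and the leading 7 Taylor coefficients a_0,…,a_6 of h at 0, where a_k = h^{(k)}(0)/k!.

f: a_k = 1, 1/2, -1/8, 1/16, -5/128, 7/256, -21/1024, …
g: a_k = 0, 4, 0, -8/3, 0, 8/15, 0, …
Sym-product of L_f,L_g gives L₀ (≤ ord 2).
h₀' ⇒ L via d/dx closure of L₀.
L = (413 + 1344·x + 1696·x^2 + 1024·x^3 + 256·x^4) + (-52 - 180·x - 192·x^2 - 64·x^3)·Dx + (76 + 280·x + 396·x^2 + 256·x^3 + 64·x^4)·Dx^2  (order 2).
h: a_k = 4, 4, -19/2, -13/3, 341/96, 201/160, -7687/11520, …
ICs: h(0) = 4, h′(0) = 4.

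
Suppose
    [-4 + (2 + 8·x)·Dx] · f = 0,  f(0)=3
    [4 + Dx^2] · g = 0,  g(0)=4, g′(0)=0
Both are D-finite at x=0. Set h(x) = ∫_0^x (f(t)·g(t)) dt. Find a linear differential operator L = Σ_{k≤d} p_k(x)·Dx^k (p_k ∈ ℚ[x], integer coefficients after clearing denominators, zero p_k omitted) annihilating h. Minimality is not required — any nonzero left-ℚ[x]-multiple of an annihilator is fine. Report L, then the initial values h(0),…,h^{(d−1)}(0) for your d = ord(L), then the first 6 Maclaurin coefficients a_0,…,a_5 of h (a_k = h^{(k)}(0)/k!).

f: a_k = 3, 6, -6, 12, -30, 84, …
g: a_k = 4, 0, -8, 0, 8/3, 0, …
Product ⇒ symmetric product L₀, ord ≤ 2.
Integrate: L := L₀·Dx.
L = (16 + 32·x + 64·x^2)·Dx + (-4 - 16·x)·Dx^2 + (1 + 8·x + 16·x^2)·Dx^3  (order 3).
h: a_k = 0, 12, 12, -16, 0, -64/5, …
ICs: h(0) = 0, h′(0) = 12, h′′(0) = 24.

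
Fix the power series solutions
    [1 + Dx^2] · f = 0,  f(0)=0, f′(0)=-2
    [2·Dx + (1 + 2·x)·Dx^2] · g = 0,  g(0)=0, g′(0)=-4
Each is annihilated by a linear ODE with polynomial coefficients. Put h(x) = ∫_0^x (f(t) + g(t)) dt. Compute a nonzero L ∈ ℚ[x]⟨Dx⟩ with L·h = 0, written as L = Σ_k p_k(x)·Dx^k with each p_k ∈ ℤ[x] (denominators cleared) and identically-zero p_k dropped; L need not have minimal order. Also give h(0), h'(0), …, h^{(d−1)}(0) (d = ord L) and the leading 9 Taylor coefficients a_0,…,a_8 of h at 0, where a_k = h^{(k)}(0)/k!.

L = (50 + 8·x + 8·x^2)·Dx^2 + (9 + 22·x + 12·x^2 + 8·x^3)·Dx^3 + (50 + 8·x + 8·x^2)·Dx^4 + (9 + 22·x + 12·x^2 + 8·x^3)·Dx^5  (order 5).
h: a_k = 0, 0, -3, 4/3, -5/4, 8/5, -769/360, 64/21, -92159/20160, …
ICs: h(0) = 0, h′(0) = 0, h′′(0) = -6, h′′′(0) = 8, h′′′′(0) = -30.

f: a_k = 0, -2, 0, 1/3, 0, -1/60, 0, 1/2520, 0, …
g: a_k = 0, -4, 4, -16/3, 8, -64/5, 64/3, -256/7, 64, …
L₀ := lclm(L_f,L_g); ord L₀ ≤ 2+2.
Integrate: L := L₀·Dx.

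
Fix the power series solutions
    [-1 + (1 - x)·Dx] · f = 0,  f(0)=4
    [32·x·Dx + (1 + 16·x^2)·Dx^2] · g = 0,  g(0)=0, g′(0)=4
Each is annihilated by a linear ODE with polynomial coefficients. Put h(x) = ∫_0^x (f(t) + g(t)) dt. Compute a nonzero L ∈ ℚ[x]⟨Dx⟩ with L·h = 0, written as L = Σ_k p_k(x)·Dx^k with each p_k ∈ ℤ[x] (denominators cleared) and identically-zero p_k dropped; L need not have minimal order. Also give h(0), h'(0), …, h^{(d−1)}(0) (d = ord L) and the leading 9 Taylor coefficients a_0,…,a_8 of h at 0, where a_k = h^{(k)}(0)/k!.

f: a_k = 4, 4, 4, 4, 4, 4, 4, 4, 4, …
g: a_k = 0, 4, 0, -64/3, 0, 1024/5, 0, -16384/7, 0, …
Sum ⇒ L₀ = lclm(L_f,L_g) in ℚ(x)⟨Dx⟩.
∫: right-multiply L₀ by Dx.
L = (-32 + 128·x + 1536·x^2)·Dx^2 + (19 - 32·x - 656·x^2 + 1536·x^3)·Dx^3 + (-1 - 15·x - 240·x^3 + 256·x^4)·Dx^4  (order 4).
h: a_k = 0, 4, 4, 4/3, -13/3, 4/5, 174/5, 4/7, -4089/14, …
ICs: h(0) = 0, h′(0) = 4, h′′(0) = 8, h′′′(0) = 8.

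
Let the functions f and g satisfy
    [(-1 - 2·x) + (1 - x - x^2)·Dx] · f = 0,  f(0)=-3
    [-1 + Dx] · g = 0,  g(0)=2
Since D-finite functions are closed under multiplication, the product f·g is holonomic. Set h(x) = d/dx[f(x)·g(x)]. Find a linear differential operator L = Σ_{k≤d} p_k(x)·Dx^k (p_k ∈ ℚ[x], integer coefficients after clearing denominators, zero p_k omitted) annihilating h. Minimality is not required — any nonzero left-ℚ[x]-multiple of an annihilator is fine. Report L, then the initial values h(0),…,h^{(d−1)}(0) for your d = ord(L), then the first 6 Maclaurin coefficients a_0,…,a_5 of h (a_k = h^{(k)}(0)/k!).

f: a_k = -3, -3, -6, -9, -15, -24, …
g: a_k = 2, 2, 1, 1/3, 1/12, 1/60, …
Sym-product of L_f,L_g gives L₀ (≤ ord 1).
Differentiate: ansatz ord ≤ ord L₀ ⇒ L.
L = (7 + 6·x - x^2 - 2·x^3 + x^4) + (-2 + x + 4·x^2 - x^4)·Dx  (order 1).
h: a_k = -12, -42, -102, -221, -893/2, -17347/20, …
ICs: h(0) = -12.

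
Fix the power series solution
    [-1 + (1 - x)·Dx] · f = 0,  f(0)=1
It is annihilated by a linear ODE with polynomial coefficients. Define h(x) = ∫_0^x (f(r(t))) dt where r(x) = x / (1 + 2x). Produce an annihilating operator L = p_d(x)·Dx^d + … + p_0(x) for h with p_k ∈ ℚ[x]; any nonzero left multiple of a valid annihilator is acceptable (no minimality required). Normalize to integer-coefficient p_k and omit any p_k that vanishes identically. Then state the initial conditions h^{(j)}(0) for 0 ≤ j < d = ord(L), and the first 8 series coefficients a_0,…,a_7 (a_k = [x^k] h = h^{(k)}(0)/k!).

f: a_k = 1, 1, 1, 1, 1, 1, 1, 1, …
L₀ from L_f via x↦r, Dx↦r'^{-1}Dx.
h=∫₀ˣh₀: take L = L₀·Dx.
L = -Dx + (1 + 3·x + 2·x^2)·Dx^2  (order 2).
h: a_k = 0, 1, 1/2, -1/3, 1/4, -1/5, 1/6, -1/7, …
ICs: h(0) = 0, h′(0) = 1.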